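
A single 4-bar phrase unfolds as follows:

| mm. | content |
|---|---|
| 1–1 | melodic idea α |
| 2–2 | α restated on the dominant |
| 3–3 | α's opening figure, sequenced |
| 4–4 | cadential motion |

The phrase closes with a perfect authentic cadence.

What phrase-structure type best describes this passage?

Basic idea (bar 1) + its repetition (bar 2) form the presentation; fragmentation and cadence (bars 3–4) form the continuation — the 4-bar whole is a sentence.

sentence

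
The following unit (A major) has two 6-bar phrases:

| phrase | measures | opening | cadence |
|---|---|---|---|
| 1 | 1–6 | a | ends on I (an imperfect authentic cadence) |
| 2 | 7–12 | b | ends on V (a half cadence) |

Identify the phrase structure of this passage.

phrase group

The second phrase closes with a half cadence, which is not stronger than the first phrase's imperfect authentic cadence; without a weak→strong cadential pair there is no antecedent–consequent relationship, so this is a phrase group rather than a period.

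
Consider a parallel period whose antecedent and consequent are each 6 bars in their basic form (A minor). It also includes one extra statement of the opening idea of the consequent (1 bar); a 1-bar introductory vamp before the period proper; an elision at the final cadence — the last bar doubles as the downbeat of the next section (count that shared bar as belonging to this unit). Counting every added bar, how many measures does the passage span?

14 measures

Basic parallel period: 6 + 6 = 12 bars.
12 (basic form) + 1 (extra statement) + 1 (introduction) = 14.
The elision shares a bar with the next section but does not change this unit's count.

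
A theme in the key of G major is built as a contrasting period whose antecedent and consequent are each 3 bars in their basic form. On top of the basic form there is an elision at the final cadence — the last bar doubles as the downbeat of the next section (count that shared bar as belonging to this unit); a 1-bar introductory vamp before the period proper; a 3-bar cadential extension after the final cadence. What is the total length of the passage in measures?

Basic contrasting period: 3 + 3 = 6 bars.
6 (basic form) + 1 (introduction) + 3 (cadential extension) = 10.
The elision shares a bar with the next section but does not change this unit's count.

10 measures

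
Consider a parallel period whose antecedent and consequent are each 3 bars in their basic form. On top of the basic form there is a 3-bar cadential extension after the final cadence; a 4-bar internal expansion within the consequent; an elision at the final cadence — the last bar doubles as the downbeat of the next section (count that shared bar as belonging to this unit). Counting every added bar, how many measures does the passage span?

Basic parallel period: 3 + 3 = 6 bars.
6 (basic form) + 3 (cadential extension) + 4 (internal expansion) = 13.
The elision shares a bar with the next section but does not change this unit's count.

13 measures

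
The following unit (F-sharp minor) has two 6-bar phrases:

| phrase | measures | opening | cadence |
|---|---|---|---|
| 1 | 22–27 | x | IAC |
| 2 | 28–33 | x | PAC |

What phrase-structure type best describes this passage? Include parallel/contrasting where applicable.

Phrase 1 ends with an imperfect authentic cadence (weaker) and phrase 2 with a perfect authentic cadence (stronger): antecedent + consequent = a period.
The two phrases open with the same material (x / x), so the period is parallel.

parallel period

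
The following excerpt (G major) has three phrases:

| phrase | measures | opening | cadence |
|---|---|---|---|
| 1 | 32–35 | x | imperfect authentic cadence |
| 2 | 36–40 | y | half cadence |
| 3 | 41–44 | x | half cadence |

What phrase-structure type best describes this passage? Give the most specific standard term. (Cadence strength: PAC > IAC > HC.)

phrase group

The final phrase closes with a half cadence, which is not stronger than the preceding half cadence; the 3 phrases lack an overall antecedent–consequent design and so form a phrase group.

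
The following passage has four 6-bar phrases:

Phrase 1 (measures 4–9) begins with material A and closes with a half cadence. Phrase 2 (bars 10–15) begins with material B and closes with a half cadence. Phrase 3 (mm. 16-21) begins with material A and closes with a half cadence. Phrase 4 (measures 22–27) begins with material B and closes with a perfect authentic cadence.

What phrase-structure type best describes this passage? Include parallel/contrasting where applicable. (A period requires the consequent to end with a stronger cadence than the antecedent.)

Four phrases in two halves: the first half (bars 4–15) ends with a half cadence, the second (mm. 16-27) with a perfect authentic cadence — a large antecedent–consequent pair, i.e. a double period.
Phrase 3 begins with the same material as phrase 1, making it parallel.

parallel double period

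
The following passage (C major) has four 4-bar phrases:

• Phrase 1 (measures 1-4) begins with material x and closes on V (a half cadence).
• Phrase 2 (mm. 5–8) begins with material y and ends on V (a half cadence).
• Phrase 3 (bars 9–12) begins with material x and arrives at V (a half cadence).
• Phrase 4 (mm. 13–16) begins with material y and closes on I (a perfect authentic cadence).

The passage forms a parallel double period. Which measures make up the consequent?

measures 9–16

In a double period the first pair of phrases (ending half cadence) is the large antecedent and the second pair (ending perfect authentic cadence) is the large consequent; the consequent is measures 9–16.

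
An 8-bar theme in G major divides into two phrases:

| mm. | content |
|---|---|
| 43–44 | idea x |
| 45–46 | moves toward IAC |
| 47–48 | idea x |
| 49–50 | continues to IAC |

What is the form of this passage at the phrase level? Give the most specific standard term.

Both phrases have the same opening (x) and the same cadence (imperfect authentic cadence): the second is a restatement, not a consequent, so this is a repeated phrase rather than a period.

repeated phrase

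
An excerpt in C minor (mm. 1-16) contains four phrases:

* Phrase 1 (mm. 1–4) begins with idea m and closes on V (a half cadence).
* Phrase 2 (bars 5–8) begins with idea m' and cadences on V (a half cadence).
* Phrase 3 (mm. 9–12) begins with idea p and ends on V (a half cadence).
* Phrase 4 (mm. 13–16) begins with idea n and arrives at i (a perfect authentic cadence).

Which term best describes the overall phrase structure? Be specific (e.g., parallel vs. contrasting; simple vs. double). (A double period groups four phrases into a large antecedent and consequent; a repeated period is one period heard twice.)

Four phrases in two halves: the first half (measures 1–8) ends with a half cadence, the second (measures 9–16) with a perfect authentic cadence — a large antecedent–consequent pair, i.e. a double period.
Phrase 3 begins with different material from phrase 1, making it contrasting.

contrasting double period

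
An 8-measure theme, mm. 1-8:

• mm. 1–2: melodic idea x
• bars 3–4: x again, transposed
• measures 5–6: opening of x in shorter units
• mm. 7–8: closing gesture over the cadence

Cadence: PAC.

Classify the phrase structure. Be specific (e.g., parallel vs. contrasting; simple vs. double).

Basic idea (measures 1–2) + its repetition (mm. 3–4) form the presentation; fragmentation and cadence (mm. 5–8) form the continuation — the 8-bar whole is a sentence.

sentence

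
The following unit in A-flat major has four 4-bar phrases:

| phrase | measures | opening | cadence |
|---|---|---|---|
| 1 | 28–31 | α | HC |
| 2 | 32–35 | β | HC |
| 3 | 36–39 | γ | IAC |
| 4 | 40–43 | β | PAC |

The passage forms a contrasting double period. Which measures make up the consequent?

In a double period the first pair of phrases (ending half cadence) is the large antecedent and the second pair (ending perfect authentic cadence) is the large consequent; the consequent is measures 36–43.

measures 36–43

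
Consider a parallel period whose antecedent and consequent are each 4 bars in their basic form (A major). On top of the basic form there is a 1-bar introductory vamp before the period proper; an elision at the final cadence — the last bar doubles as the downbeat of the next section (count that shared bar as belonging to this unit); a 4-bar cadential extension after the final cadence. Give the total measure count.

13 measures

Basic parallel period: 4 + 4 = 8 bars.
8 (basic form) + 1 (introduction) + 4 (cadential extension) = 13.
The elision shares a bar with the next section but does not change this unit's count.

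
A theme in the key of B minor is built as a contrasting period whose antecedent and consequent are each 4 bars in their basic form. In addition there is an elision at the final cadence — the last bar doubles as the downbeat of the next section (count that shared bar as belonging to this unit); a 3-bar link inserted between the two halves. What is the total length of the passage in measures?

Basic contrasting period: 4 + 4 = 8 bars.
8 (basic form) + 3 (link) = 11.
The elision shares a bar with the next section but does not change this unit's count.

11 measures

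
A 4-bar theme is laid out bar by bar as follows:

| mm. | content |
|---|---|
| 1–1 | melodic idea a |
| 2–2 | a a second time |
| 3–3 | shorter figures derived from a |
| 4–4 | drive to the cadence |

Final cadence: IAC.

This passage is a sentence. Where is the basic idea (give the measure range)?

measures 1–1

The presentation of a sentence is the basic idea (measure 1) plus its repetition (m. 2); the basic idea is therefore measure 1.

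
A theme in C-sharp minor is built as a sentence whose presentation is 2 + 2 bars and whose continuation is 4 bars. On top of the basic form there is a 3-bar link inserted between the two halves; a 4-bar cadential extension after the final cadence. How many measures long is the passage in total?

15 measures

Basic sentence: 2 + 2 + 4 = 8 bars.
8 (basic form) + 3 (link) + 4 (cadential extension) = 15.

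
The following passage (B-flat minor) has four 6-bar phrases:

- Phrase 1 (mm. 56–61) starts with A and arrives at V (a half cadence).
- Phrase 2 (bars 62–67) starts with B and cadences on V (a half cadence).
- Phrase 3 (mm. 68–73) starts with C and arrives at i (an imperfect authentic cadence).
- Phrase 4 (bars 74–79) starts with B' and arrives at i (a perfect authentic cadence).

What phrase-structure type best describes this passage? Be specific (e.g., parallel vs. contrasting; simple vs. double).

Four phrases in two halves: the first half (mm. 56-67) ends with a half cadence, the second (mm. 68-79) with a perfect authentic cadence — a large antecedent–consequent pair, i.e. a double period.
Phrase 3 begins with different material from phrase 1, making it contrasting.

contrasting double period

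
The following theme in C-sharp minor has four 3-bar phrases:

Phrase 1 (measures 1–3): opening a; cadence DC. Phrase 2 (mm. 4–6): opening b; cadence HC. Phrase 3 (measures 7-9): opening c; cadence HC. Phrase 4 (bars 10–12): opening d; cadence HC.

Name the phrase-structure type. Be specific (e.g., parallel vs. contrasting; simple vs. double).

Phrase 4 ends with a half cadence, no stronger than phrase 2's half cadence, so the four phrases do not form a double period; nor do phrases 3–4 duplicate 1–2, so it is not a repeated period. With no phrase reaching a conclusive cadence, the passage is a phrase group.

phrase group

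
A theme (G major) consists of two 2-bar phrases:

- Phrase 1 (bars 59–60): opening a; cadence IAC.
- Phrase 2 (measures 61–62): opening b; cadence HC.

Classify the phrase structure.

The second phrase closes with a half cadence, which is not stronger than the first phrase's imperfect authentic cadence; without a weak→strong cadential pair there is no antecedent–consequent relationship, so this is a phrase group rather than a period.

phrase group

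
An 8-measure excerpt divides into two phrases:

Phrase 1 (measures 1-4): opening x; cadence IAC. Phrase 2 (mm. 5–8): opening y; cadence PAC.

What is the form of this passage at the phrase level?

Phrase 1 ends with an imperfect authentic cadence (weaker) and phrase 2 with a perfect authentic cadence (stronger): antecedent + consequent = a period.
The two phrases open with different material (x / y), so the period is contrasting.

contrasting period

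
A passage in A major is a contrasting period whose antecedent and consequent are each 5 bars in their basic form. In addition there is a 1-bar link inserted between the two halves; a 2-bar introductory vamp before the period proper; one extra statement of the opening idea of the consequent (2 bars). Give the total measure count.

Basic contrasting period: 5 + 5 = 10 bars.
10 (basic form) + 1 (link) + 2 (introduction) + 2 (extra statement) = 15.

15 measures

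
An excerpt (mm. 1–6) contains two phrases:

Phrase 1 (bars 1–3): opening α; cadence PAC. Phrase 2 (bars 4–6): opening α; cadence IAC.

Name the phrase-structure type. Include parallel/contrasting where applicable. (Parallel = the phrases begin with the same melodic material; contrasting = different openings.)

phrase group

The second phrase closes with an imperfect authentic cadence, which is not stronger than the first phrase's perfect authentic cadence; without a weak→strong cadential pair there is no antecedent–consequent relationship, so this is a phrase group rather than a period.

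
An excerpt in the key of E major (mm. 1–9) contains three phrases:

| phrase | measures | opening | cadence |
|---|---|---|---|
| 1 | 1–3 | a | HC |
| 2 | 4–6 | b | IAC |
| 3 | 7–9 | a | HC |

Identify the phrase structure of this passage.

The final phrase closes with a half cadence, which is not stronger than the preceding imperfect authentic cadence; the 3 phrases lack an overall antecedent–consequent design and so form a phrase group.

phrase group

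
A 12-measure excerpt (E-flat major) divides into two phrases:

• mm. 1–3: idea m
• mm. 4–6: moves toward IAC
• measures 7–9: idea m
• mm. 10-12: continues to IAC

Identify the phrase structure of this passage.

Both phrases have the same opening (m) and the same cadence (imperfect authentic cadence): the second is a restatement, not a consequent, so this is a repeated phrase rather than a period.

repeated phrase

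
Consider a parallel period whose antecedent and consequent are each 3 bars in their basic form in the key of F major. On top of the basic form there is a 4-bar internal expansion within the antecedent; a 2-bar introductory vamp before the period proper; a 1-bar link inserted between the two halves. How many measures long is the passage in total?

Basic parallel period: 3 + 3 = 6 bars.
6 (basic form) + 4 (internal expansion) + 2 (introduction) + 1 (link) = 13.

13 measures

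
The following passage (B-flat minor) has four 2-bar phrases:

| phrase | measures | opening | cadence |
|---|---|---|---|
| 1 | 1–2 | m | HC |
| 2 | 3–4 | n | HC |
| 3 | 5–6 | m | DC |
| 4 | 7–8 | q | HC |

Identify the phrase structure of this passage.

Phrase 4 ends with a half cadence, no stronger than phrase 2's half cadence, so the four phrases do not form a double period; nor do phrases 3–4 duplicate 1–2, so it is not a repeated period. With no phrase reaching a conclusive cadence, the passage is a phrase group.

phrase group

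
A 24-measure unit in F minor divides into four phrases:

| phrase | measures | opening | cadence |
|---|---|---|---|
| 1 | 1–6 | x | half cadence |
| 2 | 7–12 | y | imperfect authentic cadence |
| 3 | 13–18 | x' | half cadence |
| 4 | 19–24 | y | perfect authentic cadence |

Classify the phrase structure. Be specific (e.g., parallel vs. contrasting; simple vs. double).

parallel double period

Four phrases in two halves: the first half (mm. 1–12) ends with an imperfect authentic cadence, the second (measures 13-24) with a perfect authentic cadence — a large antecedent–consequent pair, i.e. a double period.
Phrase 3 begins with the same material as phrase 1, making it parallel.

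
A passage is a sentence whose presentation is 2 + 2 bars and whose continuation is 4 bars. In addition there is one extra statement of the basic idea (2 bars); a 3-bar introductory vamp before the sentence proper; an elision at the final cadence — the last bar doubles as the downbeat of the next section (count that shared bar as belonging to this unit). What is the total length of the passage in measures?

Basic sentence: 2 + 2 + 4 = 8 bars.
8 (basic form) + 2 (extra statement) + 3 (introduction) = 13.
The elision shares a bar with the next section but does not change this unit's count.

13 measures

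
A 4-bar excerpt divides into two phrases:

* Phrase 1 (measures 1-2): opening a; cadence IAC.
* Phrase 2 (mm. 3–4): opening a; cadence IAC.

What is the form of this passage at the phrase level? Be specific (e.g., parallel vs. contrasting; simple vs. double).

repeated phrase

Both phrases have the same opening (a) and the same cadence (imperfect authentic cadence): the second is a restatement, not a consequent, so this is a repeated phrase rather than a period.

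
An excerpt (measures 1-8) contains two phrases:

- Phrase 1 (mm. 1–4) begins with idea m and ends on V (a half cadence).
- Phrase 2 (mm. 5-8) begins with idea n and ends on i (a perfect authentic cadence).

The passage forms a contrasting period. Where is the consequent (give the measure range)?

measures 5–8

The antecedent is the phrase ending with the weaker cadence (half cadence, phrase 1) and the consequent the one ending more conclusively (perfect authentic cadence, phrase 2); the consequent is measures 5–8.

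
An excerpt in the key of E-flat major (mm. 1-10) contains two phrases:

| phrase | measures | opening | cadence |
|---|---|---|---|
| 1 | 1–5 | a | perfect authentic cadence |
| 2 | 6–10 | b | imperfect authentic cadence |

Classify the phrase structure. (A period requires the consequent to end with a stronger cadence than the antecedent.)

phrase group

The second phrase closes with an imperfect authentic cadence, which is not stronger than the first phrase's perfect authentic cadence; without a weak→strong cadential pair there is no antecedent–consequent relationship, so this is a phrase group rather than a period.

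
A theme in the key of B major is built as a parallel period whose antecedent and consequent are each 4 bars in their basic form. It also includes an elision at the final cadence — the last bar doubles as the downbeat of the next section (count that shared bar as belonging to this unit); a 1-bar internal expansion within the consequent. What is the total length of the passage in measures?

Basic parallel period: 4 + 4 = 8 bars.
8 (basic form) + 1 (internal expansion) = 9.
The elision shares a bar with the next section but does not change this unit's count.

9 measures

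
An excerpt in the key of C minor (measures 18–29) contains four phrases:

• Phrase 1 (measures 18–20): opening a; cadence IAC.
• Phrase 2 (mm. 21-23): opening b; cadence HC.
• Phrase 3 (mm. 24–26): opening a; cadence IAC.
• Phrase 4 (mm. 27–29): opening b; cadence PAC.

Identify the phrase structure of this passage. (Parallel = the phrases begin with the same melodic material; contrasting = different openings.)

parallel double period

Four phrases in two halves: the first half (measures 18–23) ends with a half cadence, the second (measures 24–29) with a perfect authentic cadence — a large antecedent–consequent pair, i.e. a double period.
Phrase 3 begins with the same material as phrase 1, making it parallel.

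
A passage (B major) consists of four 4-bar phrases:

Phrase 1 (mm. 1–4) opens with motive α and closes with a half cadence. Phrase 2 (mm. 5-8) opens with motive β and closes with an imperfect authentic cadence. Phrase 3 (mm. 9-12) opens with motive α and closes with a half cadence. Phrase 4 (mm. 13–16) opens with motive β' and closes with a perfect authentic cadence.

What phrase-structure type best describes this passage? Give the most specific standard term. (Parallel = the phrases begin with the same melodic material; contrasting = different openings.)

Four phrases in two halves: the first half (mm. 1-8) ends with an imperfect authentic cadence, the second (bars 9–16) with a perfect authentic cadence — a large antecedent–consequent pair, i.e. a double period.
Phrase 3 begins with the same material as phrase 1, making it parallel.

parallel double period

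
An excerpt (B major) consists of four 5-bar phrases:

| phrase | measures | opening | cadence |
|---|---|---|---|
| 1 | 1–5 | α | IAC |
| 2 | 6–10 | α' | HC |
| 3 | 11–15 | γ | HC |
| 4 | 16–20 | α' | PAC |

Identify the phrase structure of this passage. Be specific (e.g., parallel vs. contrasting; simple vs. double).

Four phrases in two halves: the first half (mm. 1–10) ends with a half cadence, the second (mm. 11–20) with a perfect authentic cadence — a large antecedent–consequent pair, i.e. a double period.
Phrase 3 begins with different material from phrase 1, making it contrasting.

contrasting double period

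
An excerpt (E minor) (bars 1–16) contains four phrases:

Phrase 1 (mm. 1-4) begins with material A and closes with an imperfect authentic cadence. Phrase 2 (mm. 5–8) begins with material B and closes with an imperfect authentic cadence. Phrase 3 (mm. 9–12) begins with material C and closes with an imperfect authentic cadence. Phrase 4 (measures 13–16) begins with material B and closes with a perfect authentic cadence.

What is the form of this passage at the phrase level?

Four phrases in two halves: the first half (mm. 1-8) ends with an imperfect authentic cadence, the second (mm. 9–16) with a perfect authentic cadence — a large antecedent–consequent pair, i.e. a double period.
Phrase 3 begins with different material from phrase 1, making it contrasting.

contrasting double period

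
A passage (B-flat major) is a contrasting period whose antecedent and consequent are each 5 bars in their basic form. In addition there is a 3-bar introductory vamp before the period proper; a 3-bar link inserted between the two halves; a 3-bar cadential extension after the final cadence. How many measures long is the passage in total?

19 measures

Basic contrasting period: 5 + 5 = 10 bars.
10 (basic form) + 3 (introduction) + 3 (link) + 3 (cadential extension) = 19.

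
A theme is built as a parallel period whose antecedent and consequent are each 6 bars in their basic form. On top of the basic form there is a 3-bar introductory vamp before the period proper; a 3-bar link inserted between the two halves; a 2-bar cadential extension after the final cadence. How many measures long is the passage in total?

Basic parallel period: 6 + 6 = 12 bars.
12 (basic form) + 3 (introduction) + 3 (link) + 2 (cadential extension) = 20.

20 measures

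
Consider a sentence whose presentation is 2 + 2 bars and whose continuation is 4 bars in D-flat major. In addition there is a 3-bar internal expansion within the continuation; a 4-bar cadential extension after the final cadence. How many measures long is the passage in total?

Basic sentence: 2 + 2 + 4 = 8 bars.
8 (basic form) + 3 (internal expansion) + 4 (cadential extension) = 15.

15 measures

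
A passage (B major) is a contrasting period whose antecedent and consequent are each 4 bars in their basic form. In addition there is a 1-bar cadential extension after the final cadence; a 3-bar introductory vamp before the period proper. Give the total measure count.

12 measures

Basic contrasting period: 4 + 4 = 8 bars.
8 (basic form) + 1 (cadential extension) + 3 (introduction) = 12.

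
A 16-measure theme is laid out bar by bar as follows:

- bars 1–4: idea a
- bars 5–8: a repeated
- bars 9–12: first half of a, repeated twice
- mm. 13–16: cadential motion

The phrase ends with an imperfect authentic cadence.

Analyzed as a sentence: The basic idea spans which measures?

measures 1–4

The presentation of a sentence is the basic idea (mm. 1-4) plus its repetition (mm. 5-8); the basic idea is therefore measures 1–4.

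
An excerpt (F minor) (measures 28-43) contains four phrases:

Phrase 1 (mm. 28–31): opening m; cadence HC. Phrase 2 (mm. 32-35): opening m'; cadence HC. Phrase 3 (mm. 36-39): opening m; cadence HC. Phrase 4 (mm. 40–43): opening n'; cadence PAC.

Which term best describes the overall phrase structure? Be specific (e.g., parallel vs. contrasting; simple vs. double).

parallel double period

Four phrases in two halves: the first half (mm. 28–35) ends with a half cadence, the second (measures 36-43) with a perfect authentic cadence — a large antecedent–consequent pair, i.e. a double period.
Phrase 3 begins with the same material as phrase 1, making it parallel.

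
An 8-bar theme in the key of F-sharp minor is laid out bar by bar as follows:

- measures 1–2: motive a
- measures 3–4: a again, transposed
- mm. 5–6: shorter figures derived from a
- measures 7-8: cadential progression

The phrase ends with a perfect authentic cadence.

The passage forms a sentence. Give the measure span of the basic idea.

measures 1–2

The presentation of a sentence is the basic idea (bars 1–2) plus its repetition (mm. 3-4); the basic idea is therefore mm. 1–2.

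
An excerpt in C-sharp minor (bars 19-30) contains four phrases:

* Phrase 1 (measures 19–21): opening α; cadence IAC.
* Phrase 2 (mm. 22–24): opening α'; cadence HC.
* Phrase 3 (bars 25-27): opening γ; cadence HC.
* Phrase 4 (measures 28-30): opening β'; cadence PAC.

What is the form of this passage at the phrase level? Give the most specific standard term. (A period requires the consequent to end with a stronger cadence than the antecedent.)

contrasting double period

Four phrases in two halves: the first half (measures 19–24) ends with a half cadence, the second (measures 25–30) with a perfect authentic cadence — a large antecedent–consequent pair, i.e. a double period.
Phrase 3 begins with different material from phrase 1, making it contrasting.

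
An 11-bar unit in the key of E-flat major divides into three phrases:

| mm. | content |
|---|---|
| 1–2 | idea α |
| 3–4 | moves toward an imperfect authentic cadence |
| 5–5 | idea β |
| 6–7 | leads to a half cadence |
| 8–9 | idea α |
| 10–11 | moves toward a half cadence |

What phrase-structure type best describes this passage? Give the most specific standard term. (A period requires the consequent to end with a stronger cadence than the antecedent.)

The final phrase closes with a half cadence, which is not stronger than the preceding half cadence; the 3 phrases lack an overall antecedent–consequent design and so form a phrase group.

phrase group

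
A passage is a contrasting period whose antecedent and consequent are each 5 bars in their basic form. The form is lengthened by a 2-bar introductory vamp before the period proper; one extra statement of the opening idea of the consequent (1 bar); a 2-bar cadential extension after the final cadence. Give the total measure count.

Basic contrasting period: 5 + 5 = 10 bars.
10 (basic form) + 2 (introduction) + 1 (extra statement) + 2 (cadential extension) = 15.

15 measures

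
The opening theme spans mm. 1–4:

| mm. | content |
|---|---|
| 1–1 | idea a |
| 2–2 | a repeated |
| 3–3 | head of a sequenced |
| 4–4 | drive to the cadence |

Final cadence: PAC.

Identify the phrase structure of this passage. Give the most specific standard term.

Basic idea (bar 1) + its repetition (measure 2) form the presentation; fragmentation and cadence (measures 3–4) form the continuation — the 4-bar whole is a sentence.

sentence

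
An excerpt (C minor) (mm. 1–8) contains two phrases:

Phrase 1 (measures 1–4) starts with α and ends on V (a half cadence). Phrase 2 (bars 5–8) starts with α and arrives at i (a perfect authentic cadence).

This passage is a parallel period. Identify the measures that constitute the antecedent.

measures 1–4

The antecedent is the phrase ending with the weaker cadence (half cadence, phrase 1) and the consequent the one ending more conclusively (perfect authentic cadence, phrase 2); the antecedent is bars 1–4.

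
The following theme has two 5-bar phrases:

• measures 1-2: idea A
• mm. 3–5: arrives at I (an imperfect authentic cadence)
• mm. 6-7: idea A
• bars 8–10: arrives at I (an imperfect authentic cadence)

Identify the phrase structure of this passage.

repeated phrase

Both phrases have the same opening (A) and the same cadence (imperfect authentic cadence): the second is a restatement, not a consequent, so this is a repeated phrase rather than a period.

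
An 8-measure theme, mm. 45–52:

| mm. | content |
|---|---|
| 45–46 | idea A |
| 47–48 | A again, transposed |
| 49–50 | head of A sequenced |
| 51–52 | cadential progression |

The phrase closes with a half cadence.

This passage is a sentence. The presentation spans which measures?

measures 45–48

The presentation of a sentence is the basic idea (measures 45–46) plus its repetition (bars 47-48); the presentation is therefore measures 45–48.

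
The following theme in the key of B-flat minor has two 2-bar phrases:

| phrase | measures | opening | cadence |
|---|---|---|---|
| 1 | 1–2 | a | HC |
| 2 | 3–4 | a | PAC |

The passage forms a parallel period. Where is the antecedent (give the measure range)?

The antecedent is the phrase ending with the weaker cadence (half cadence, phrase 1) and the consequent the one ending more conclusively (perfect authentic cadence, phrase 2); the antecedent is mm. 1-2.

measures 1–2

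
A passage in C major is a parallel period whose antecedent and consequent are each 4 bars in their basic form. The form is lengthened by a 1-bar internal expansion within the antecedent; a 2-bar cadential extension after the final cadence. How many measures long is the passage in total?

11 measures

Basic parallel period: 4 + 4 = 8 bars.
8 (basic form) + 1 (internal expansion) + 2 (cadential extension) = 11.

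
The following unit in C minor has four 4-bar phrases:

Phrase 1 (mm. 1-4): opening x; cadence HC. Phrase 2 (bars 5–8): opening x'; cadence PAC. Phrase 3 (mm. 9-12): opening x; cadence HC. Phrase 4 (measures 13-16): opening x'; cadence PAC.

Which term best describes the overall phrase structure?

The cadence pattern HC–PAC–HC–PAC is weak–strong twice, and phrases 3–4 restate phrases 1–2: a period heard twice, not a double period (which would end weakly at phrase 2).

repeated period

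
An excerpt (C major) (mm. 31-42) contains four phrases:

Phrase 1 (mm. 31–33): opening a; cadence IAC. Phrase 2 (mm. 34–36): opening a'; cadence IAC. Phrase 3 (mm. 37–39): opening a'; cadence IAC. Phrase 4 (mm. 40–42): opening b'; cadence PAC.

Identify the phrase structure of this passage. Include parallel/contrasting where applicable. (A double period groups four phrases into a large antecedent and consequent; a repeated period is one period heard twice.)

Four phrases in two halves: the first half (mm. 31-36) ends with an imperfect authentic cadence, the second (mm. 37-42) with a perfect authentic cadence — a large antecedent–consequent pair, i.e. a double period.
Phrase 3 begins with the same material as phrase 1, making it parallel.

parallel double period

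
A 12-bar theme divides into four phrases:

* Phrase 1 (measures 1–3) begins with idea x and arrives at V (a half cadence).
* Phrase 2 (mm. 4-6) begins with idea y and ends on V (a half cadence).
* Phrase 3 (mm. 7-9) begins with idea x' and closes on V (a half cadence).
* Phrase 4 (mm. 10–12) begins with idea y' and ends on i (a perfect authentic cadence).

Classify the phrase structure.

parallel double period

Four phrases in two halves: the first half (mm. 1–6) ends with a half cadence, the second (measures 7-12) with a perfect authentic cadence — a large antecedent–consequent pair, i.e. a double period.
Phrase 3 begins with the same material as phrase 1, making it parallel.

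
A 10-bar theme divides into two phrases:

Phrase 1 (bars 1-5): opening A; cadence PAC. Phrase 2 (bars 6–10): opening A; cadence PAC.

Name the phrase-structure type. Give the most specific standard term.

repeated phrase

Both phrases have the same opening (A) and the same cadence (perfect authentic cadence): the second is a restatement, not a consequent, so this is a repeated phrase rather than a period.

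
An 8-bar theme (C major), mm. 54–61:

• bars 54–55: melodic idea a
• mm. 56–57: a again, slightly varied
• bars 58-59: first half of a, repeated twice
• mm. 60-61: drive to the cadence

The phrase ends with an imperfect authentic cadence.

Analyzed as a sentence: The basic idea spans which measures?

measures 54–55

The presentation of a sentence is the basic idea (bars 54-55) plus its repetition (mm. 56-57); the basic idea is therefore bars 54–55.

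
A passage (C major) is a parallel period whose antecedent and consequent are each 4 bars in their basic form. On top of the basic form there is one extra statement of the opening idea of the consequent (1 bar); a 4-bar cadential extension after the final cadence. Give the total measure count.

13 measures

Basic parallel period: 4 + 4 = 8 bars.
8 (basic form) + 1 (extra statement) + 4 (cadential extension) = 13.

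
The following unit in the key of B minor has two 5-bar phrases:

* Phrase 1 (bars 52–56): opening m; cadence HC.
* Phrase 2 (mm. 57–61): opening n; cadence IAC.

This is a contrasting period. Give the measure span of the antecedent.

The phrase ending with the weaker cadence (half cadence) is the antecedent; the one ending more conclusively (imperfect authentic cadence) is the consequent. The antecedent is measures 52–56.

measures 52–56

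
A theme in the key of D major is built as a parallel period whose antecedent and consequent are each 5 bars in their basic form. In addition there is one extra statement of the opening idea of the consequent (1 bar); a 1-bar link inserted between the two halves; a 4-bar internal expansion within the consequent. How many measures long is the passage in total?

16 measures

Basic parallel period: 5 + 5 = 10 bars.
10 (basic form) + 1 (extra statement) + 1 (link) + 4 (internal expansion) = 16.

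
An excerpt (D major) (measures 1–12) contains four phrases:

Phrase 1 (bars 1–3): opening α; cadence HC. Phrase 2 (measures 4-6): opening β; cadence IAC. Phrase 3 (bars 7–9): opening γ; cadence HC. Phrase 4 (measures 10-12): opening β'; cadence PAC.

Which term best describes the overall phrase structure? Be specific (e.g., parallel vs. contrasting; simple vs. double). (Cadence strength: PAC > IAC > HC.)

contrasting double period

Four phrases in two halves: the first half (mm. 1–6) ends with an imperfect authentic cadence, the second (measures 7–12) with a perfect authentic cadence — a large antecedent–consequent pair, i.e. a double period.
Phrase 3 begins with different material from phrase 1, making it contrasting.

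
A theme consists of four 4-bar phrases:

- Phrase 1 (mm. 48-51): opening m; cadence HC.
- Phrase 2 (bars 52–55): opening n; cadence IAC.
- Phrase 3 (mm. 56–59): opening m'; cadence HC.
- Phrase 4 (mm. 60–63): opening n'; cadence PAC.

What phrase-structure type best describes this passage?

parallel double period

Four phrases in two halves: the first half (measures 48–55) ends with an imperfect authentic cadence, the second (bars 56–63) with a perfect authentic cadence — a large antecedent–consequent pair, i.e. a double period.
Phrase 3 begins with the same material as phrase 1, making it parallel.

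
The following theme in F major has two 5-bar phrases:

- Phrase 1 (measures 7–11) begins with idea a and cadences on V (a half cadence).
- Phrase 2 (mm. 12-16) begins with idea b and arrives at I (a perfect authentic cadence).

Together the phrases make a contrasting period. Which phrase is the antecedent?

phrase 1

The phrase ending with the weaker cadence (half cadence) is the antecedent; the one ending more conclusively (perfect authentic cadence) is the consequent. The antecedent is phrase 1.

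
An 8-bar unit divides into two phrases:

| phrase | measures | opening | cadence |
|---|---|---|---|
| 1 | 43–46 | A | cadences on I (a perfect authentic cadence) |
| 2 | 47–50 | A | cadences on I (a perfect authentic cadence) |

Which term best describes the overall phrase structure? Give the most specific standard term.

repeated phrase

Both phrases have the same opening (A) and the same cadence (perfect authentic cadence): the second is a restatement, not a consequent, so this is a repeated phrase rather than a period.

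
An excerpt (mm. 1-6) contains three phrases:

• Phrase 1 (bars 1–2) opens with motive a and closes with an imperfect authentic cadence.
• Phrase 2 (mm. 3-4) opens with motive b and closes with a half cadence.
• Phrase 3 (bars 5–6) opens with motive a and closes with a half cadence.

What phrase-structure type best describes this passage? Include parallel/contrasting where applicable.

phrase group

The final phrase closes with a half cadence, which is not stronger than the preceding half cadence; the 3 phrases lack an overall antecedent–consequent design and so form a phrase group.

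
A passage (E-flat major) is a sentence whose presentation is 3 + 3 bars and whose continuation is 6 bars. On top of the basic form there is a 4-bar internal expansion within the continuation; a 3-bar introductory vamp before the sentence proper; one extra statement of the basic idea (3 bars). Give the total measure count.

Basic sentence: 3 + 3 + 6 = 12 bars.
12 (basic form) + 4 (internal expansion) + 3 (introduction) + 3 (extra statement) = 22.

22 measures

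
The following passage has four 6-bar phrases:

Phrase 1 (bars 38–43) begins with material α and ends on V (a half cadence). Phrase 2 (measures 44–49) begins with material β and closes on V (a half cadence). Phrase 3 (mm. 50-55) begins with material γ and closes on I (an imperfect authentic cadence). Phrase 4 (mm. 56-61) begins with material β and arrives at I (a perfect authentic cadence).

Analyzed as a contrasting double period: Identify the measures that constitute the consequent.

In a double period the four phrases pair into a large antecedent (phrases 1–2, ending half cadence) and a large consequent (phrases 3–4, ending perfect authentic cadence). The consequent spans bars 50-61.

measures 50–61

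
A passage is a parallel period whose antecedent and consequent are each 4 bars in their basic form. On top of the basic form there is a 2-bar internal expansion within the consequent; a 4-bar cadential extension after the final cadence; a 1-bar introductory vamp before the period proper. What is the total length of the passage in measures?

15 measures

Basic parallel period: 4 + 4 = 8 bars.
8 (basic form) + 2 (internal expansion) + 4 (cadential extension) + 1 (introduction) = 15.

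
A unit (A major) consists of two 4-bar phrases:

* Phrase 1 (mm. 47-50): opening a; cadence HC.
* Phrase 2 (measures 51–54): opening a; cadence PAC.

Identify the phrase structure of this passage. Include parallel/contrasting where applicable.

parallel period

Phrase 1 ends with a half cadence (weaker) and phrase 2 with a perfect authentic cadence (stronger): antecedent + consequent = a period.
The two phrases open with the same material (a / a), so the period is parallel.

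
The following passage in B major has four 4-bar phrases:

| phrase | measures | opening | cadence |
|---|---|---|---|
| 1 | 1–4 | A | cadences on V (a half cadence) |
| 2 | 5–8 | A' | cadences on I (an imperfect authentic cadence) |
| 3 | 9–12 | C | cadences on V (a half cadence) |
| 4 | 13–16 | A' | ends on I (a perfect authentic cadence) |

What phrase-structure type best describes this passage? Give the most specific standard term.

contrasting double period

Four phrases in two halves: the first half (measures 1–8) ends with an imperfect authentic cadence, the second (measures 9-16) with a perfect authentic cadence — a large antecedent–consequent pair, i.e. a double period.
Phrase 3 begins with different material from phrase 1, making it contrasting.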